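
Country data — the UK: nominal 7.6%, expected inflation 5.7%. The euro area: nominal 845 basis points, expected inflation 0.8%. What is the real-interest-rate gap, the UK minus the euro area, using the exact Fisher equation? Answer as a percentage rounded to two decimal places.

The UK: (1 + 0.0760)/(1 + 0.0570) − 1 = 1.7975%
The euro area: (1 + 0.0845)/(1 + 0.0080) − 1 = 7.5893%
Differential = 1.7975% − 7.5893% = -5.7917% → -5.79%.

-5.79%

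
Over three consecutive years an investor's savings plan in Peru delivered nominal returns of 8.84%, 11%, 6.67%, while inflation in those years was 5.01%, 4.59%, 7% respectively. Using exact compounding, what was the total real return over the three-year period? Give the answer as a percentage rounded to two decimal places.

Compound the nominal returns: 1.0884 × 1.1100 × 1.0667 = 1.288706.
Compound inflation: 1.0501 × 1.0459 × 1.0700 = 1.175181.
Deflate: 1.288706 / 1.175181 = 1.096602.
Total real return = 1.096602 − 1 → 9.66%.

9.66%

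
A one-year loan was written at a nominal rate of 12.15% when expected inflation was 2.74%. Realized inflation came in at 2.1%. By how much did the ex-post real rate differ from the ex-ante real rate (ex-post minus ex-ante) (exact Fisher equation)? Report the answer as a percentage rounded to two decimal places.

Ex-ante: (1 + 0.1215)/(1 + 0.0274) − 1 = 9.1590%
Ex-post: (1 + 0.1215)/(1 + 0.0210) − 1 = 9.8433%
Difference (ex-post − ex-ante) = 0.6842% → 0.68%.

0.68%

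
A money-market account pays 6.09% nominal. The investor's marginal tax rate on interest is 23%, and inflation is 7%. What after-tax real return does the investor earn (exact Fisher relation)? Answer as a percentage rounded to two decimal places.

After-tax nominal return = 6.09% × (1 − 0.23) = 4.6893%.
1 + r = 1.046893 / 1.07000 = 0.978405
After-tax real rate = 0.978405 − 1 → -2.16%.

-2.16%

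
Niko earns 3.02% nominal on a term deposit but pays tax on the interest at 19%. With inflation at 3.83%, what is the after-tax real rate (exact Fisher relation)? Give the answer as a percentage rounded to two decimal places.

After-tax nominal return = 3.02% × (1 − 0.19) = 2.4462%.
1 + r = 1.024462 / 1.03830 = 0.986672
After-tax real rate = 0.986672 − 1 → -1.33%.

-1.33%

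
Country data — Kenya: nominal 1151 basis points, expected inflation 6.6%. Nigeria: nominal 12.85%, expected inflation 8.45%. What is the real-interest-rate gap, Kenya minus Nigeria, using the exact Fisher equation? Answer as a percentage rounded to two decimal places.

0.55%

Kenya: (1 + 0.1151)/(1 + 0.0660) − 1 = 4.6060%
Nigeria: (1 + 0.1285)/(1 + 0.0845) − 1 = 4.0572%
Differential = 4.6060% − 4.0572% = 0.5488% → 0.55%.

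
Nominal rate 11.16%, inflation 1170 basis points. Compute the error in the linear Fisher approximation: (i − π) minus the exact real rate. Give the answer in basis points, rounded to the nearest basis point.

-6 basis points

Approximate: r ≈ 11.160% − 11.700% = -0.5400%
Exact: (1 + 0.1116)/(1 + 0.1170) − 1 = -0.4834%
Error = -0.5400% − (-0.4834%) = -0.0566% → -6 basis points.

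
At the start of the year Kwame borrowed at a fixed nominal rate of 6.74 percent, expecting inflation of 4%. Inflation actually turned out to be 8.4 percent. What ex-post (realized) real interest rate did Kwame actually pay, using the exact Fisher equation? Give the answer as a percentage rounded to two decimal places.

-1.53%

Ex-post: (1 + 0.0674)/(1 + 0.0840) − 1 = -1.5314%
So the realized real rate is -1.53%.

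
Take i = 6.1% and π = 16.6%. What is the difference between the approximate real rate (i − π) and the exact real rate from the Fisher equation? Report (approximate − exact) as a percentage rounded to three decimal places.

Approximate: r ≈ 6.100% − 16.600% = -10.5000%
Exact: (1 + 0.0610)/(1 + 0.1660) − 1 = -9.0051%
Error = -10.5000% − (-9.0051%) = -1.4949% → -1.495%.

-1.495%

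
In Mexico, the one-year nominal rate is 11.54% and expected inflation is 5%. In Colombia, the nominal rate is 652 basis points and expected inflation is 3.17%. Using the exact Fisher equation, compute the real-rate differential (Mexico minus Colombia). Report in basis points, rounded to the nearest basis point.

Mexico: (1 + 0.1154)/(1 + 0.0500) − 1 = 6.2286%
Colombia: (1 + 0.0652)/(1 + 0.0317) − 1 = 3.2471%
Differential = 6.2286% − 3.2471% = 2.9815% → 298 basis points.

298 basis points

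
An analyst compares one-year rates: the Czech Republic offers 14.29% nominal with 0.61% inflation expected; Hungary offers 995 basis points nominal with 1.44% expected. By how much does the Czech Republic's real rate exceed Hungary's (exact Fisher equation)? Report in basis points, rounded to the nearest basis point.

521 basis points

The Czech Republic: (1 + 0.1429)/(1 + 0.0061) − 1 = 13.5971%
Hungary: (1 + 0.0995)/(1 + 0.0144) − 1 = 8.3892%
Differential = 13.5971% − 8.3892% = 5.2079% → 521 basis points.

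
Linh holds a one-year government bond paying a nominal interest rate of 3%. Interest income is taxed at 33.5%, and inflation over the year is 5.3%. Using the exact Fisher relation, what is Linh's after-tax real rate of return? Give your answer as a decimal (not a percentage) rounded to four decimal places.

After-tax nominal return = 3% × (1 − 0.335) = 1.9950%.
1 + r = 1.01995 / 1.05300 = 0.968613
After-tax real rate = 0.968613 − 1 → -0.0314.

-0.0314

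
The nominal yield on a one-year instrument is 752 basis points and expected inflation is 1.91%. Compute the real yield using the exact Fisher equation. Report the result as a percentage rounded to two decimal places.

5.50%

By the Fisher identity, 1 + r = (1 + i)/(1 + π).
1 + r = 1.07520 / 1.01910 = 1.055049
r = 1.055049 − 1 = 5.5049%, i.e. 5.50%.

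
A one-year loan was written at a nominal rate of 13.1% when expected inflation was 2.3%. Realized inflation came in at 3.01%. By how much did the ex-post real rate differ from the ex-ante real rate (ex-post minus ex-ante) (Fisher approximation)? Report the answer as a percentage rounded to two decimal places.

-0.71%

Ex-ante: 13.1% − 2.3% = 10.800%
Ex-post: 13.1% − 3.01% = 10.090%
Difference (ex-post − ex-ante) = -0.7100% → -0.71%.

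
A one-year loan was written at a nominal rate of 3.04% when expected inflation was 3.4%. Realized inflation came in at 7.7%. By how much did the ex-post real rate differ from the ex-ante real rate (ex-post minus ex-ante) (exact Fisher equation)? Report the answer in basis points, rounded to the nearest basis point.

-398 basis points

Ex-ante: (1 + 0.0304)/(1 + 0.0340) − 1 = -0.3482%
Ex-post: (1 + 0.0304)/(1 + 0.0770) − 1 = -4.3268%
Difference (ex-post − ex-ante) = -3.9787% → -398 basis points.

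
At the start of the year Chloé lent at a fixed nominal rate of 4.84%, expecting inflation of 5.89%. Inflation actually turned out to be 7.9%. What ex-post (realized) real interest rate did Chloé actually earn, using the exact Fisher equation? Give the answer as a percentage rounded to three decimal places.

Ex-post: (1 + 0.0484)/(1 + 0.0790) − 1 = -2.8360%
So the realized real rate is -2.836%.

-2.836%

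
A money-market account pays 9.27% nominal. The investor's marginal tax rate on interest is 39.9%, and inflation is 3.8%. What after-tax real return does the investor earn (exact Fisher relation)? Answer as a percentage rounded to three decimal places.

1.706%

After-tax nominal return = 9.27% × (1 − 0.399) = 5.57127%.
1 + r = 1.0557127 / 1.03800 = 1.017064
After-tax real rate = 1.017064 − 1 → 1.706%.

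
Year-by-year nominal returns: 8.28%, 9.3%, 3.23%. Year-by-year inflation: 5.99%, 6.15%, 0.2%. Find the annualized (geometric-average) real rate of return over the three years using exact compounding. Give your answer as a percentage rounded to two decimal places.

2.72%

Compound the nominal returns: 1.0828 × 1.0930 × 1.0323 = 1.22172746.
Compound inflation: 1.0599 × 1.0615 × 1.0020 = 1.12733402.
Deflate: 1.22172746 / 1.12733402 = 1.08373157.
Annualized real rate = 1.08373157^(1/3) − 1 = 2.7166% → 2.72%.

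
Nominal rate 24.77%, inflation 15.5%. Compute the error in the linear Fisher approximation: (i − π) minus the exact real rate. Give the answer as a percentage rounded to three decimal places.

Approximate: r ≈ 24.770% − 15.500% = 9.2700%
Exact: (1 + 0.2477)/(1 + 0.1550) − 1 = 8.0260%
Error = 9.2700% − 8.0260% = 1.2440% → 1.244%.

1.244%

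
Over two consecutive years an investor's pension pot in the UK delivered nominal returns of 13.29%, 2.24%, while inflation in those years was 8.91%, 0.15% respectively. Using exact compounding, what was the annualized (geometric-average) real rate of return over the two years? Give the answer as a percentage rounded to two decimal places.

3.05%

Compound the nominal returns: 1.1329 × 1.0224 = 1.15827696.
Compound inflation: 1.0891 × 1.0015 = 1.09073365.
Deflate: 1.15827696 / 1.09073365 = 1.06192466.
Annualized real rate = 1.06192466^(1/2) − 1 = 3.0497% → 3.05%.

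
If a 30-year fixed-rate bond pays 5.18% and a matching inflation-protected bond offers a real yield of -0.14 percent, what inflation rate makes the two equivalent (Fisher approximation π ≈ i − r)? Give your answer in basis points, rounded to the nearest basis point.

532 basis points

π ≈ i − r = 5.18% − (-0.14%) → 532 basis points.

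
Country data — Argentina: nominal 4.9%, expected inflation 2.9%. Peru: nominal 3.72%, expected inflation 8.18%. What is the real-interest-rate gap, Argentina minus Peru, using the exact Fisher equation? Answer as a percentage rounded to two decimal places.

6.07%

Argentina: (1 + 0.0490)/(1 + 0.0290) − 1 = 1.9436%
Peru: (1 + 0.0372)/(1 + 0.0818) − 1 = -4.1228%
Differential = 1.9436% − (-4.1228%) = 6.0664% → 6.07%.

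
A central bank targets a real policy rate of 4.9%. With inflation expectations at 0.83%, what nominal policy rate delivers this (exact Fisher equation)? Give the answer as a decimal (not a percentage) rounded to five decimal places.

(1 + i) = (1 + r)(1 + π) = 1.04900 × 1.00830 = 1.0577067
i = 1.0577067 − 1, so the required nominal rate is 0.05771.

0.05771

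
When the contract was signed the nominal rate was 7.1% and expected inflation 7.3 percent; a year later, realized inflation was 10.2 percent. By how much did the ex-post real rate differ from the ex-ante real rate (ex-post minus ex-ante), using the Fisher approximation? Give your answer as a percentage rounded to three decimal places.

-2.900%

Ex-ante: 7.1% − 7.3% = -0.200%
Ex-post: 7.1% − 10.2% = -3.100%
Difference (ex-post − ex-ante) = -2.9000% → -2.900%.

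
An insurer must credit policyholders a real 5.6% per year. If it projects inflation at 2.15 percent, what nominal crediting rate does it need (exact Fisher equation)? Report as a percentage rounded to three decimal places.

7.870%

(1 + i) = (1 + r)(1 + π) = 1.05600 × 1.02150 = 1.078704
i = 1.078704 − 1, so the required nominal rate is 7.870%.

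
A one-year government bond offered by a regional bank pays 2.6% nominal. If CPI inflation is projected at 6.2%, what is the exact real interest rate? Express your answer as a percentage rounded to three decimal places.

By the Fisher relation, 1 + r = (1 + i)/(1 + π).
1 + r = 1.02600 / 1.06200 = 0.966102
r = 0.966102 − 1 = -3.3898%, i.e. -3.390%.

-3.390%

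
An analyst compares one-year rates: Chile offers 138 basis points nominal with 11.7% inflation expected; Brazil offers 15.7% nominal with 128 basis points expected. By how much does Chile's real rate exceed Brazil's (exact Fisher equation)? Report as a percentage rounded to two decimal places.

Chile: (1 + 0.0138)/(1 + 0.1170) − 1 = -9.2390%
Brazil: (1 + 0.1570)/(1 + 0.0128) − 1 = 14.2378%
Differential = -9.2390% − 14.2378% = -23.4768% → -23.48%.

-23.48%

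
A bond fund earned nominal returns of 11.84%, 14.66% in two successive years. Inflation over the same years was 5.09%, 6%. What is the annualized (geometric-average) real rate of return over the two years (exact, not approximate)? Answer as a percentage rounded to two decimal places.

Compound the nominal returns: 1.1184 × 1.1466 = 1.28235744.
Compound inflation: 1.0509 × 1.0600 = 1.11395400.
Deflate: 1.28235744 / 1.11395400 = 1.15117630.
Annualized real rate = 1.15117630^(1/2) − 1 = 7.2929% → 7.29%.

7.29%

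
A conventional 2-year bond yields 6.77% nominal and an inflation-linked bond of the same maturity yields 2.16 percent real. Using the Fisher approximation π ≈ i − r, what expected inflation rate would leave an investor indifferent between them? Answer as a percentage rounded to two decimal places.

π ≈ i − r = 6.77% − 2.16% → 4.61%.

4.61%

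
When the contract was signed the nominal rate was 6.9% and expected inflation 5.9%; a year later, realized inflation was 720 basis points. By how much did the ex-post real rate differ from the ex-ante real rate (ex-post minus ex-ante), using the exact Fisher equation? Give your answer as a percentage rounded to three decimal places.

Ex-ante: (1 + 0.0690)/(1 + 0.0590) − 1 = 0.9443%
Ex-post: (1 + 0.0690)/(1 + 0.0720) − 1 = -0.2799%
Difference (ex-post − ex-ante) = -1.2241% → -1.224%.

-1.224%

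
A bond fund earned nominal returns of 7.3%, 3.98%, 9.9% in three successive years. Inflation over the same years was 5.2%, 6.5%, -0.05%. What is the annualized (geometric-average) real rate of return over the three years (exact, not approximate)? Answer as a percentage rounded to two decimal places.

3.07%

Nominal growth factor = 1.0730 × 1.0398 × 1.0990 = 1.22616023
Price-level growth factor = 1.0520 × 1.0650 × 0.9995 = 1.11981981
Real growth factor = 1.22616023 / 1.11981981 = 1.09496209
Annualized real rate = 1.09496209^(1/3) − 1 = 3.0702% → 3.07%.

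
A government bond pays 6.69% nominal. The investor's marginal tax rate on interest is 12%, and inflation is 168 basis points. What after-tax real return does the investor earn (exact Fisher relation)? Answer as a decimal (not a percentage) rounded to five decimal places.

After-tax nominal return = 6.69% × (1 − 0.12) = 5.8872%.
1 + r = 1.058872 / 1.01680 = 1.041377
After-tax real rate = 1.041377 − 1 → 0.04138.

0.04138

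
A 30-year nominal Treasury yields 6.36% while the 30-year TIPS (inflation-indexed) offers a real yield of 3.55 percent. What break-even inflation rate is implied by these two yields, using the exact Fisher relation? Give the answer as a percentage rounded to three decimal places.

2.714%

(1 + π) = (1 + i)/(1 + r) = 1.06360 / 1.03550 = 1.027137
Break-even inflation = 1.027137 − 1 → 2.714%.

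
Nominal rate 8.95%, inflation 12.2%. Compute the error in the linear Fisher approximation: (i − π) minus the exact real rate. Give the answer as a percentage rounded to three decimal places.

Approximate: r ≈ 8.950% − 12.200% = -3.2500%
Exact: (1 + 0.0895)/(1 + 0.1220) − 1 = -2.8966%
Error = -3.2500% − (-2.8966%) = -0.3534% → -0.353%.

-0.353%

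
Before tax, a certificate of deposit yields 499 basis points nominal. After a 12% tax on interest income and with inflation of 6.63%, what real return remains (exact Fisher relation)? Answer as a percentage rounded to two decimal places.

After-tax nominal return = 4.99% × (1 − 0.12) = 4.3912%.
1 + r = 1.043912 / 1.06630 = 0.979004
After-tax real rate = 0.979004 − 1 → -2.10%.

-2.10%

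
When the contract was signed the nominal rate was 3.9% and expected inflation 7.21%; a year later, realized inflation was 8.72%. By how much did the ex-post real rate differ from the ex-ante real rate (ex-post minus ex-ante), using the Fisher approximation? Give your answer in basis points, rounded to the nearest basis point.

-151 basis points

Ex-ante: 3.9% − 7.21% = -3.310%
Ex-post: 3.9% − 8.72% = -4.820%
Difference (ex-post − ex-ante) = -1.5100% → -151 basis points.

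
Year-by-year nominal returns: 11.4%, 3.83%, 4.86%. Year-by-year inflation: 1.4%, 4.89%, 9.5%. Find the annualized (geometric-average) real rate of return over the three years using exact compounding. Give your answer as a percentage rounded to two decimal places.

Compound the nominal returns: 1.1140 × 1.0383 × 1.0486 = 1.21288018.
Compound inflation: 1.0140 × 1.0489 × 1.0950 = 1.16462514.
Deflate: 1.21288018 / 1.16462514 = 1.04143397.
Annualized real rate = 1.04143397^(1/3) − 1 = 1.3625% → 1.36%.

1.36%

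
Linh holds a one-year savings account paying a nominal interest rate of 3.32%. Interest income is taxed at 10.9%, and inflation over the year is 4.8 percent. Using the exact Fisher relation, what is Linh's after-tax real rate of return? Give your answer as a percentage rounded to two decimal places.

After-tax nominal return = 3.32% × (1 − 0.109) = 2.95812%.
1 + r = 1.0295812 / 1.04800 = 0.982425
After-tax real rate = 0.982425 − 1 → -1.76%.

-1.76%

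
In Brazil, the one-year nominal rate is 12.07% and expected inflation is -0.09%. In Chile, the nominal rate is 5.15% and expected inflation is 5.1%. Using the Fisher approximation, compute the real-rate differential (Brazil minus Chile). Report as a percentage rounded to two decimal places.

Brazil: 12.07% − (-0.09%) = 12.160%
Chile: 5.15% − 5.1% = 0.050%
Differential = 12.110% → 12.11%.

12.11%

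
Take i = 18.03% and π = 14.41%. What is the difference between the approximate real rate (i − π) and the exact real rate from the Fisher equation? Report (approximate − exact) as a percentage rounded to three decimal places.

Approximate: r ≈ 18.030% − 14.410% = 3.6200%
Exact: (1 + 0.1803)/(1 + 0.1441) − 1 = 3.1641%
Error = 3.6200% − 3.1641% = 0.4559% → 0.456%.

0.456%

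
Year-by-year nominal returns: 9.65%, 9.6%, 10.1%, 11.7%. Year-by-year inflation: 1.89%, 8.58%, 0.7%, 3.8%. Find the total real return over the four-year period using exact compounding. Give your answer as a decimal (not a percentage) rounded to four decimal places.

0.2781

Compound the nominal returns: 1.0965 × 1.0960 × 1.1010 × 1.1170 = 1.477950.
Compound inflation: 1.0189 × 1.0858 × 1.0070 × 1.0380 = 1.156400.
Deflate: 1.477950 / 1.156400 = 1.278061.
Total real return = 1.278061 − 1 → 0.2781.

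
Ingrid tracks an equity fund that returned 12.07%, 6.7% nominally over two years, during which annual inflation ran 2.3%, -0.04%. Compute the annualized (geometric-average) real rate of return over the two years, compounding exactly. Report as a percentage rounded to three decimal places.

Compound the nominal returns: 1.1207 × 1.0670 = 1.19578690.
Compound inflation: 1.0230 × 0.9996 = 1.02259080.
Deflate: 1.19578690 / 1.02259080 = 1.16936990.
Annualized real rate = 1.16936990^(1/2) − 1 = 8.1374% → 8.137%.

8.137%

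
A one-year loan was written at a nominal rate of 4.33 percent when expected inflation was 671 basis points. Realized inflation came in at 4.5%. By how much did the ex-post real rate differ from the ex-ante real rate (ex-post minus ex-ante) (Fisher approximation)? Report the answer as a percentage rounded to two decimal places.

Ex-ante: 4.33% − 6.71% = -2.380%
Ex-post: 4.33% − 4.5% = -0.170%
Difference (ex-post − ex-ante) = 2.2100% → 2.21%.

2.21%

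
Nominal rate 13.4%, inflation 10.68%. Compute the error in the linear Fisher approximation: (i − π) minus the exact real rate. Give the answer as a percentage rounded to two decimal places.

0.26%

Approximate: r ≈ 13.400% − 10.680% = 2.7200%
Exact: (1 + 0.1340)/(1 + 0.1068) − 1 = 2.4575%
Error = 2.7200% − 2.4575% = 0.2625% → 0.26%.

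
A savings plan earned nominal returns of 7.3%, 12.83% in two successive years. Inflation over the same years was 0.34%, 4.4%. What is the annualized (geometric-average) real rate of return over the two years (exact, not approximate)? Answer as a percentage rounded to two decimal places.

7.50%

Compound the nominal returns: 1.0730 × 1.1283 = 1.21066590.
Compound inflation: 1.0034 × 1.0440 = 1.04754960.
Deflate: 1.21066590 / 1.04754960 = 1.15571225.
Annualized real rate = 1.15571225^(1/2) − 1 = 7.5041% → 7.50%.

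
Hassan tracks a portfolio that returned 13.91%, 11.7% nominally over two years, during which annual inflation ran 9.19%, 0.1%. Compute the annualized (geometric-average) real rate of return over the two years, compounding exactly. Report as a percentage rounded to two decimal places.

Nominal growth factor = 1.1391 × 1.1170 = 1.27237470
Price-level growth factor = 1.0919 × 1.0010 = 1.09299190
Real growth factor = 1.27237470 / 1.09299190 = 1.16412089
Annualized real rate = 1.16412089^(1/2) − 1 = 7.8944% → 7.89%.

7.89%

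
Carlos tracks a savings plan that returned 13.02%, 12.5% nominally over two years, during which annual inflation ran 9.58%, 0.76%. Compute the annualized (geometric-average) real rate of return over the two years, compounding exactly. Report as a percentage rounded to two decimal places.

Nominal growth factor = 1.1302 × 1.1250 = 1.27147500
Price-level growth factor = 1.0958 × 1.0076 = 1.10412808
Real growth factor = 1.27147500 / 1.10412808 = 1.15156477
Annualized real rate = 1.15156477^(1/2) − 1 = 7.3110% → 7.31%.

7.31%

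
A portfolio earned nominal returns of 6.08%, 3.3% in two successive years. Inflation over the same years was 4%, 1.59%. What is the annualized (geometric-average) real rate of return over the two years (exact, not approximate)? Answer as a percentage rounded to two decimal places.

1.84%

Nominal growth factor = 1.0608 × 1.0330 = 1.09580640
Price-level growth factor = 1.0400 × 1.0159 = 1.05653600
Real growth factor = 1.09580640 / 1.05653600 = 1.03716901
Annualized real rate = 1.03716901^(1/2) − 1 = 1.8415% → 1.84%.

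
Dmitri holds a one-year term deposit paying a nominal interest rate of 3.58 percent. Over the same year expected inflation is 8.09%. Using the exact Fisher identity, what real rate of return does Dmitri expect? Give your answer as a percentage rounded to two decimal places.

-4.17%

1 + r = 1.03580 / 1.08090 = 0.958276
r = 0.958276 − 1 = -4.1724%, i.e. -4.17%.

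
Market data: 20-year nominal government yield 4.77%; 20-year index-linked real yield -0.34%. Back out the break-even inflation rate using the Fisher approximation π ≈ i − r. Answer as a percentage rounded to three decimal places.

5.110%

π ≈ i − r = 4.77% − (-0.34%) → 5.110%.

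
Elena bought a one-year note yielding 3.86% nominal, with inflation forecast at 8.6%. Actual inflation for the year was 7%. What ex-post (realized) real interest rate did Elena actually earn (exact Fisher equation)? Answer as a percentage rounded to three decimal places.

-2.935%

Ex-post: (1 + 0.0386)/(1 + 0.0700) − 1 = -2.9346%
So the realized real rate is -2.935%.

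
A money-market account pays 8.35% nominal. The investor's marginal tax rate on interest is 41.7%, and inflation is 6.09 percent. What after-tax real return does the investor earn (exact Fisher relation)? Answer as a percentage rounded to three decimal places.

After-tax nominal return = 8.35% × (1 − 0.417) = 4.86805%.
1 + r = 1.0486805 / 1.06090 = 0.988482
After-tax real rate = 0.988482 − 1 → -1.152%.

-1.152%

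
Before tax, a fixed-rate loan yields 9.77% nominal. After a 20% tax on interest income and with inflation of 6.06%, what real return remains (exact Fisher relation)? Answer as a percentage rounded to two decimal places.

1.66%

After-tax nominal return = 9.77% × (1 − 0.2) = 7.8160%.
1 + r = 1.07816 / 1.06060 = 1.016557
After-tax real rate = 1.016557 − 1 → 1.66%.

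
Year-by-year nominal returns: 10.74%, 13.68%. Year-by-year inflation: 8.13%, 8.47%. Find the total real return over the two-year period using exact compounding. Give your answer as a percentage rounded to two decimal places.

7.33%

Nominal growth factor = 1.1074 × 1.1368 = 1.258892
Price-level growth factor = 1.0813 × 1.0847 = 1.172886
Real growth factor = 1.258892 / 1.172886 = 1.073329
Total real return = 1.073329 − 1 → 7.33%.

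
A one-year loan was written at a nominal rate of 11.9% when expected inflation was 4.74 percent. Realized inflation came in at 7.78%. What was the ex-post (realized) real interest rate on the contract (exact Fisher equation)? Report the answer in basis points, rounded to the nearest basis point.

Ex-post: (1 + 0.1190)/(1 + 0.0778) − 1 = 3.8226%
So the realized real rate is 382 basis points.

382 basis points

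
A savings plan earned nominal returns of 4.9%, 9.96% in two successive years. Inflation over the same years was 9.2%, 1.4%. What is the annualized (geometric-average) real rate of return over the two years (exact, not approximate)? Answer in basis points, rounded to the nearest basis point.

Compound the nominal returns: 1.0490 × 1.0996 = 1.15348040.
Compound inflation: 1.0920 × 1.0140 = 1.10728800.
Deflate: 1.15348040 / 1.10728800 = 1.04171670.
Annualized real rate = 1.04171670^(1/2) − 1 = 2.0645% → 206 basis points.

206 basis points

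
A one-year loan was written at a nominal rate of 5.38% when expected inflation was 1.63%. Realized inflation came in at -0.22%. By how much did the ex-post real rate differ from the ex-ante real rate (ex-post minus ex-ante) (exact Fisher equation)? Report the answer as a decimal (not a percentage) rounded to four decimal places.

Ex-ante: (1 + 0.0538)/(1 + 0.0163) − 1 = 3.6899%
Ex-post: (1 + 0.0538)/(1 − 0.0022) − 1 = 5.6123%
Difference (ex-post − ex-ante) = 1.9225% → 0.0192.

0.0192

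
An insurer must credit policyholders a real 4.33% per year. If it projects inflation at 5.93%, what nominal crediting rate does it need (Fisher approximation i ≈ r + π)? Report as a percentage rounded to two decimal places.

i ≈ r + π = 4.33% + 5.93% = 10.26%.

10.26%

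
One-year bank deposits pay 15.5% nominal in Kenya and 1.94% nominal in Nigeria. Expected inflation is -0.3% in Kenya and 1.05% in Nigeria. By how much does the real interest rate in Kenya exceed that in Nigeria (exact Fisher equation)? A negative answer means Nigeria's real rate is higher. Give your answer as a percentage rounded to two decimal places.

14.97%

Kenya: (1 + 0.1550)/(1 − 0.0030) − 1 = 15.8475%
Nigeria: (1 + 0.0194)/(1 + 0.0105) − 1 = 0.8808%
Differential = 15.8475% − 0.8808% = 14.9668% → 14.97%.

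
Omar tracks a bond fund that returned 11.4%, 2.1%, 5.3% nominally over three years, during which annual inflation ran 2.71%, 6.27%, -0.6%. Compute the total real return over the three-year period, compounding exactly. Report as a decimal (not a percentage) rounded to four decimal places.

Compound the nominal returns: 1.1140 × 1.0210 × 1.0530 = 1.197676.
Compound inflation: 1.0271 × 1.0627 × 0.9940 = 1.084950.
Deflate: 1.197676 / 1.084950 = 1.103899.
Total real return = 1.103899 − 1 → 0.1039.

0.1039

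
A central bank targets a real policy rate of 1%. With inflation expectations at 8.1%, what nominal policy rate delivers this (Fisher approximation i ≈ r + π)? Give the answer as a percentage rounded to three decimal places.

i ≈ r + π = 1% + 8.1% = 9.100%.

9.100%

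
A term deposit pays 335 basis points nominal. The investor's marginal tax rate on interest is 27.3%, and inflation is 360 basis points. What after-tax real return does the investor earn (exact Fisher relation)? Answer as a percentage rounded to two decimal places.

After-tax nominal return = 3.35% × (1 − 0.273) = 2.43545%.
1 + r = 1.0243545 / 1.03600 = 0.988759
After-tax real rate = 0.988759 − 1 → -1.12%.

-1.12%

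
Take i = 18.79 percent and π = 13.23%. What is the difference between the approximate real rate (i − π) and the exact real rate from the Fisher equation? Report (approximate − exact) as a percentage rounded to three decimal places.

Approximate: r ≈ 18.790% − 13.230% = 5.5600%
Exact: (1 + 0.1879)/(1 + 0.1323) − 1 = 4.9104%
Error = 5.5600% − 4.9104% = 0.6496% → 0.650%.

0.650%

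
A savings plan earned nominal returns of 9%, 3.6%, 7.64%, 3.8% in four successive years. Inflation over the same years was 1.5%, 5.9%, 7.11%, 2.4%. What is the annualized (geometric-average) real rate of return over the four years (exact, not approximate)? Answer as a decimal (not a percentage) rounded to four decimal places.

Compound the nominal returns: 1.0900 × 1.0360 × 1.0764 × 1.0380 = 1.26170347.
Compound inflation: 1.0150 × 1.0590 × 1.0711 × 1.0240 = 1.17894075.
Deflate: 1.26170347 / 1.17894075 = 1.07020091.
Annualized real rate = 1.07020091^(1/4) − 1 = 1.7106% → 0.0171.

0.0171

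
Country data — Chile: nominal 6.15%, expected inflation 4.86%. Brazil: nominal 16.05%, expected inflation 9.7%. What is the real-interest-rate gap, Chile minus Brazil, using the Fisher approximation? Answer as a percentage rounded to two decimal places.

Chile: 6.15% − 4.86% = 1.290%
Brazil: 16.05% − 9.7% = 6.350%
Differential = -5.060% → -5.06%.

-5.06%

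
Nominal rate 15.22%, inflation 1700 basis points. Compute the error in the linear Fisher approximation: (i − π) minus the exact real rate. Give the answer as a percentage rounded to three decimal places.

-0.259%

Approximate: r ≈ 15.220% − 17.000% = -1.7800%
Exact: (1 + 0.1522)/(1 + 0.1700) − 1 = -1.5214%
Error = -1.7800% − (-1.5214%) = -0.2586% → -0.259%.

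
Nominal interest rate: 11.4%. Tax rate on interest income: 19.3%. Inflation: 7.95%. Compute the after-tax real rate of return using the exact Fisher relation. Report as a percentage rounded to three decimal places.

1.158%

After-tax nominal return = 11.4% × (1 − 0.193) = 9.1998%.
1 + r = 1.091998 / 1.07950 = 1.011578
After-tax real rate = 1.011578 − 1 → 1.158%.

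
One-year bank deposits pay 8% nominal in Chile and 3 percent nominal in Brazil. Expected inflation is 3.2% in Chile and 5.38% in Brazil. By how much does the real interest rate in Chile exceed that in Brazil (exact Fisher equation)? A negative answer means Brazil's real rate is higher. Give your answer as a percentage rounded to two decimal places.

Chile: (1 + 0.0800)/(1 + 0.0320) − 1 = 4.6512%
Brazil: (1 + 0.0300)/(1 + 0.0538) − 1 = -2.2585%
Differential = 4.6512% − (-2.2585%) = 6.9097% → 6.91%.

6.91%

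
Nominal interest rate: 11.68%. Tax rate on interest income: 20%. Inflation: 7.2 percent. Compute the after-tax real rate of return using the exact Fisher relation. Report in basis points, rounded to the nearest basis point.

200 basis points

After-tax nominal return = 11.68% × (1 − 0.2) = 9.3440%.
1 + r = 1.09344 / 1.07200 = 1.020000
After-tax real rate = 1.020000 − 1 → 200 basis points.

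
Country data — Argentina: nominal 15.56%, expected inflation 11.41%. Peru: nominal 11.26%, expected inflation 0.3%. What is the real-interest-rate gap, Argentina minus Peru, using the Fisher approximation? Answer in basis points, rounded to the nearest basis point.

-681 basis points

Argentina: 15.56% − 11.41% = 4.150%
Peru: 11.26% − 0.3% = 10.960%
Differential = -6.810% → -681 basis points.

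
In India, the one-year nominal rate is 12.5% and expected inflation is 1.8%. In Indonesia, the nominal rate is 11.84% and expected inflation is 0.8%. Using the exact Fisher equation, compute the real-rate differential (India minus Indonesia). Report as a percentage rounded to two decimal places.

-0.44%

India: (1 + 0.1250)/(1 + 0.0180) − 1 = 10.5108%
Indonesia: (1 + 0.1184)/(1 + 0.0080) − 1 = 10.9524%
Differential = 10.5108% − 10.9524% = -0.4416% → -0.44%.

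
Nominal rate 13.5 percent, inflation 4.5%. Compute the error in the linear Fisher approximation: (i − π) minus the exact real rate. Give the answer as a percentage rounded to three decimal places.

Approximate: r ≈ 13.500% − 4.500% = 9.0000%
Exact: (1 + 0.1350)/(1 + 0.0450) − 1 = 8.6124%
Error = 9.0000% − 8.6124% = 0.3876% → 0.388%.

0.388%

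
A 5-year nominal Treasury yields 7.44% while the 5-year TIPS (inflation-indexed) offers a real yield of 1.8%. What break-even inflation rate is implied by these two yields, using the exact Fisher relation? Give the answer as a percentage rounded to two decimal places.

(1 + π) = (1 + i)/(1 + r) = 1.07440 / 1.01800 = 1.055403
Break-even inflation = 1.055403 − 1 → 5.54%.

5.54%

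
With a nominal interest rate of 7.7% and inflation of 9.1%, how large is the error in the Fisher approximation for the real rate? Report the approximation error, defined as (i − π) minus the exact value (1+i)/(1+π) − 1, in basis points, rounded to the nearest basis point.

Approximate: r ≈ 7.700% − 9.100% = -1.4000%
Exact: (1 + 0.0770)/(1 + 0.0910) − 1 = -1.2832%
Error = -1.4000% − (-1.2832%) = -0.1168% → -12 basis points.

-12 basis points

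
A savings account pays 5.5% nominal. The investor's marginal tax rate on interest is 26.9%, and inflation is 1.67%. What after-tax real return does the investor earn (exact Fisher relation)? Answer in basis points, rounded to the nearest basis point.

After-tax nominal return = 5.5% × (1 − 0.269) = 4.0205%.
1 + r = 1.040205 / 1.01670 = 1.023119
After-tax real rate = 1.023119 − 1 → 231 basis points.

231 basis points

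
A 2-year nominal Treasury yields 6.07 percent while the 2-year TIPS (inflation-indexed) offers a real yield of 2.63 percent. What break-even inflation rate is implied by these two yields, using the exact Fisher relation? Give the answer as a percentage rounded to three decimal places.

(1 + π) = (1 + i)/(1 + r) = 1.06070 / 1.02630 = 1.033518
Break-even inflation = 1.033518 − 1 → 3.352%.

3.352%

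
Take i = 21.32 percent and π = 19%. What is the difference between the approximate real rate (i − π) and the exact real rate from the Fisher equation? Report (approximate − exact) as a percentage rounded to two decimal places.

0.37%

Approximate: r ≈ 21.320% − 19.000% = 2.3200%
Exact: (1 + 0.2132)/(1 + 0.1900) − 1 = 1.9496%
Error = 2.3200% − 1.9496% = 0.3704% → 0.37%.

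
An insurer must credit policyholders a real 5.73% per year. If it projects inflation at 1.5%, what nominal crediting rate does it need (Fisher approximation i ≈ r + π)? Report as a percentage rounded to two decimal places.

7.23%

i ≈ r + π = 5.73% + 1.5% = 7.23%.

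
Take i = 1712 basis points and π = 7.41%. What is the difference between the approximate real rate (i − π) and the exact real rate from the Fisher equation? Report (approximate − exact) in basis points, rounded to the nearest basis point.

Approximate: r ≈ 17.120% − 7.410% = 9.7100%
Exact: (1 + 0.1712)/(1 + 0.0741) − 1 = 9.0401%
Error = 9.7100% − 9.0401% = 0.6699% → 67 basis points.

67 basis points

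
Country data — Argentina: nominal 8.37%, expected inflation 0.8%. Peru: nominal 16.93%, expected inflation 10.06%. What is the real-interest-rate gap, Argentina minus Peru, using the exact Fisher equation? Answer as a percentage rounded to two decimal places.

1.27%

Argentina: (1 + 0.0837)/(1 + 0.0080) − 1 = 7.5099%
Peru: (1 + 0.1693)/(1 + 0.1006) − 1 = 6.2420%
Differential = 7.5099% − 6.2420% = 1.2679% → 1.27%.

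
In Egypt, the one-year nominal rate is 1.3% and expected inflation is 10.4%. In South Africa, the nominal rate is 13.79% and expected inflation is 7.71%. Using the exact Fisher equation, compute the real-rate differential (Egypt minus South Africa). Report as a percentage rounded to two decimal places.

Egypt: (1 + 0.0130)/(1 + 0.1040) − 1 = -8.2428%
South Africa: (1 + 0.1379)/(1 + 0.0771) − 1 = 5.6448%
Differential = -8.2428% − 5.6448% = -13.8875% → -13.89%.

-13.89%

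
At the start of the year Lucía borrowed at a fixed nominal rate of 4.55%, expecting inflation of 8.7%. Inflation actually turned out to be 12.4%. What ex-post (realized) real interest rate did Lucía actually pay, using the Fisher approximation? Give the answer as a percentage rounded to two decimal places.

-7.85%

Ex-post: 4.55% − 12.4% = -7.850%
So the realized real rate is -7.85%.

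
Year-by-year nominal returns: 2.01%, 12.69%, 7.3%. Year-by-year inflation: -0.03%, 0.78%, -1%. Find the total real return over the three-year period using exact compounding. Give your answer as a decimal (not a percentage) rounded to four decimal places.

Nominal growth factor = 1.0201 × 1.1269 × 1.0730 = 1.233468
Price-level growth factor = 0.9997 × 1.0078 × 0.9900 = 0.997423
Real growth factor = 1.233468 / 0.997423 = 1.236655
Total real return = 1.236655 − 1 → 0.2367.

0.2367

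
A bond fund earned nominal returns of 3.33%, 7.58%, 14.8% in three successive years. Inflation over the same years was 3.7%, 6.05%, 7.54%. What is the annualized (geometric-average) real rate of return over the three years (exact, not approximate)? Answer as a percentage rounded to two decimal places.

2.57%

Compound the nominal returns: 1.0333 × 1.0758 × 1.1480 = 1.27614451.
Compound inflation: 1.0370 × 1.0605 × 1.0754 = 1.18265878.
Deflate: 1.27614451 / 1.18265878 = 1.07904709.
Annualized real rate = 1.07904709^(1/3) − 1 = 2.5684% → 2.57%.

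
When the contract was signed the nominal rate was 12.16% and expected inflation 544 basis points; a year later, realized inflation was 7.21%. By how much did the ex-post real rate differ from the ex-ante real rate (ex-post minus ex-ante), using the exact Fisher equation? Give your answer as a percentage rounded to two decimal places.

-1.76%

Ex-ante: (1 + 0.1216)/(1 + 0.0544) − 1 = 6.3733%
Ex-post: (1 + 0.1216)/(1 + 0.0721) − 1 = 4.6171%
Difference (ex-post − ex-ante) = -1.7562% → -1.76%.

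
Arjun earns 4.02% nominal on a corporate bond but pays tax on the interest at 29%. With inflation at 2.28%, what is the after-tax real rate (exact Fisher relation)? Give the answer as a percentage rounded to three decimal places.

After-tax nominal return = 4.02% × (1 − 0.29) = 2.8542%.
1 + r = 1.028542 / 1.02280 = 1.005614
After-tax real rate = 1.005614 − 1 → 0.561%.

0.561%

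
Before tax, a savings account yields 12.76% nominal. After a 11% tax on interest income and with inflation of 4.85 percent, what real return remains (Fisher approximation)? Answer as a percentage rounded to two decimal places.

6.51%

After-tax nominal return = 12.76% × (1 − 0.11) = 11.3564%.
r ≈ 11.3564% − 4.85% → 6.51%.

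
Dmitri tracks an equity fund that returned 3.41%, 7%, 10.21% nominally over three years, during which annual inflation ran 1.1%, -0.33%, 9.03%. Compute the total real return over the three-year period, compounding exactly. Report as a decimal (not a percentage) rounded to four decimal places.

Nominal growth factor = 1.0341 × 1.0700 × 1.1021 = 1.219459
Price-level growth factor = 1.0110 × 0.9967 × 1.0903 = 1.098656
Real growth factor = 1.219459 / 1.098656 = 1.109956
Total real return = 1.109956 − 1 → 0.1100.

0.1100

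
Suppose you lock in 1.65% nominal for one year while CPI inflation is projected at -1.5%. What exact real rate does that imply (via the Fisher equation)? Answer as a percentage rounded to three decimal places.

3.198%

1 + r = 1.01650 / 0.98500 = 1.031980
r = 1.031980 − 1 = 3.1980%, i.e. 3.198%.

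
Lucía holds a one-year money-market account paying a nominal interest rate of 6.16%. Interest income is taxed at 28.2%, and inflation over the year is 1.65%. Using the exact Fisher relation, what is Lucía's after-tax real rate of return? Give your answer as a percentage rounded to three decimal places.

2.728%

After-tax nominal return = 6.16% × (1 − 0.282) = 4.42288%.
1 + r = 1.0442288 / 1.01650 = 1.027279
After-tax real rate = 1.027279 − 1 → 2.728%.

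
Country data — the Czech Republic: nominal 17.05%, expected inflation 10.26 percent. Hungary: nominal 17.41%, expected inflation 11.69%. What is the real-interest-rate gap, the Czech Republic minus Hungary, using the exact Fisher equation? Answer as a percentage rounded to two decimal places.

1.04%

The Czech Republic: (1 + 0.1705)/(1 + 0.1026) − 1 = 6.1582%
Hungary: (1 + 0.1741)/(1 + 0.1169) − 1 = 5.1213%
Differential = 6.1582% − 5.1213% = 1.0369% → 1.04%.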